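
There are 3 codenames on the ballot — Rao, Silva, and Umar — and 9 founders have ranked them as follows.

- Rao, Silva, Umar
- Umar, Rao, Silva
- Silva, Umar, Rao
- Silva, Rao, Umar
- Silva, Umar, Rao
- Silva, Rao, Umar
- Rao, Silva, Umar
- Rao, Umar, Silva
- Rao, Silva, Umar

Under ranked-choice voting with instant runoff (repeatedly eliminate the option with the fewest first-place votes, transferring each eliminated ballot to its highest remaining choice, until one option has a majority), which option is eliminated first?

Umar

Round 1: Rao 4, Silva 4, Umar 1. Umar has the fewest and is eliminated.
Round 2: Rao 5, Silva 4. Rao has a majority.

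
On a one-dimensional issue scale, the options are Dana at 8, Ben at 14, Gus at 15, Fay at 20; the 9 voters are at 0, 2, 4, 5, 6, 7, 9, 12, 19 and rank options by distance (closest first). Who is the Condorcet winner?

With single-peaked preferences on a line, the Condorcet winner is the candidate closest to the median voter.
The median voter (position 6) is closest to Dana at 8.
Check: Dana vs Gus — voters closer to Dana: 7 of 9.

Dana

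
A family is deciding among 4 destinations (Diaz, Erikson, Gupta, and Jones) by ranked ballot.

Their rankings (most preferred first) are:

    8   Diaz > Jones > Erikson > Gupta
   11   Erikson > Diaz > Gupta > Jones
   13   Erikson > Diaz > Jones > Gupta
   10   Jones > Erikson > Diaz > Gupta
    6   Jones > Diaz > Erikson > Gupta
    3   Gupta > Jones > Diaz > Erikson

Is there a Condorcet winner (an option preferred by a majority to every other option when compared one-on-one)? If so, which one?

No Condorcet winner

Head-to-head results (51 voters total):
Diaz vs Erikson: Erikson wins 34–17.
Diaz vs Gupta: Diaz wins 48–3.
Diaz vs Jones: Diaz wins 32–19.
Erikson vs Gupta: Erikson wins 48–3.
Erikson vs Jones: Jones wins 27–24.
Gupta vs Jones: Jones wins 37–14.
No candidate beats all others: Diaz beats Jones beats Erikson beats Diaz, a majority cycle.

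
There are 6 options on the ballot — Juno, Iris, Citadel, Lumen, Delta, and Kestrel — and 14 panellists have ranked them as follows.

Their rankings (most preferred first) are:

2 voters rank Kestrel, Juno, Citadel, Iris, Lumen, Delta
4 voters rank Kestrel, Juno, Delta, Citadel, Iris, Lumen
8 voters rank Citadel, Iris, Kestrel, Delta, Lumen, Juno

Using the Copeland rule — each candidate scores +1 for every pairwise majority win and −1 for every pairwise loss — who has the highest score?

Citadel

Pairwise results:
  Juno vs Iris: Iris wins 8–6.
  Juno vs Citadel: Citadel wins 8–6.
  Juno vs Lumen: Lumen wins 8–6.
  Juno vs Delta: Delta wins 8–6.
  Juno vs Kestrel: Kestrel wins 14–0.
  Iris vs Citadel: Citadel wins 14–0.
  Iris vs Lumen: Iris wins 14–0.
  Iris vs Delta: Iris wins 10–4.
  Iris vs Kestrel: Iris wins 8–6.
  Citadel vs Lumen: Citadel wins 14–0.
  Citadel vs Delta: Citadel wins 10–4.
  Citadel vs Kestrel: Citadel wins 8–6.
  Lumen vs Delta: Delta wins 12–2.
  Lumen vs Kestrel: Kestrel wins 14–0.
  Delta vs Kestrel: Kestrel wins 14–0.
Copeland scores (wins − losses):
  Juno: 0 − 5 = -5
  Iris: 4 − 1 = 3
  Citadel: 5 − 0 = 5
  Lumen: 1 − 4 = -3
  Delta: 2 − 3 = -1
  Kestrel: 3 − 2 = 1
Citadel has the best Copeland score.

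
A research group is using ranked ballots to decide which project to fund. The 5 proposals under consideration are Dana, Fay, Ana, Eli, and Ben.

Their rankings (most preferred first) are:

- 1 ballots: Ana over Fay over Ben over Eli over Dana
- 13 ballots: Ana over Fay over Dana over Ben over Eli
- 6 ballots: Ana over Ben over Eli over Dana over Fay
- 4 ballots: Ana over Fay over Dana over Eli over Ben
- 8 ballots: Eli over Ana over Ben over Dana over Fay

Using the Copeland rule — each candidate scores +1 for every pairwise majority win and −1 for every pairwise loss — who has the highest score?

Ana

Pairwise results:
  Dana vs Fay: Fay wins 18–14.
  Dana vs Ana: Ana wins 32–0.
  Dana vs Eli: Dana wins 17–15.
  Dana vs Ben: Dana wins 17–15.
  Fay vs Ana: Ana wins 32–0.
  Fay vs Eli: Fay wins 18–14.
  Fay vs Ben: Fay wins 18–14.
  Ana vs Eli: Ana wins 24–8.
  Ana vs Ben: Ana wins 32–0.
  Eli vs Ben: Ben wins 20–12.
Copeland scores (wins − losses):
  Dana: 2 − 2 = 0
  Fay: 3 − 1 = 2
  Ana: 4 − 0 = 4
  Eli: 0 − 4 = -4
  Ben: 1 − 3 = -2
Ana has the best Copeland score.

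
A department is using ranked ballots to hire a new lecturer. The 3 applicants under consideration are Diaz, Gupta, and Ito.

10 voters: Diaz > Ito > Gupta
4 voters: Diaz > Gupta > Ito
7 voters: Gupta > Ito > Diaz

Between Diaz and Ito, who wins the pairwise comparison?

Ballots ranking Diaz above Ito: 10+4 = 14.
Ballots ranking Ito above Diaz: 7.
Diaz wins the head-to-head, 14–7.

Diaz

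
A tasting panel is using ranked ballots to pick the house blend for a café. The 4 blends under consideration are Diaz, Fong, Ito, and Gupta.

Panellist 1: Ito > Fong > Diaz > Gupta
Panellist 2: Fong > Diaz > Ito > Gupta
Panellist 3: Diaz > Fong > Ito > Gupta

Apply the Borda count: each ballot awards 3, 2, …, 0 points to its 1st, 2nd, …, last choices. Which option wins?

Borda scores:
  Diaz: 1 + 2 + 3 = 6
  Fong: 2 + 3 + 2 = 7
  Ito: 3 + 1 + 1 = 5
  Gupta: 0 + 0 + 0 = 0
Fong has the highest total.

Fong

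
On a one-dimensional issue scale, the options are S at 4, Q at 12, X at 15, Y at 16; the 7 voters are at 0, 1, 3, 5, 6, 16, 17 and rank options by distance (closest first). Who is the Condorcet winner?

With single-peaked preferences on a line, the Condorcet winner is the candidate closest to the median voter.
The median voter (position 5) is closest to S at 4.
Check: S vs Q — voters closer to S: 5 of 7.

S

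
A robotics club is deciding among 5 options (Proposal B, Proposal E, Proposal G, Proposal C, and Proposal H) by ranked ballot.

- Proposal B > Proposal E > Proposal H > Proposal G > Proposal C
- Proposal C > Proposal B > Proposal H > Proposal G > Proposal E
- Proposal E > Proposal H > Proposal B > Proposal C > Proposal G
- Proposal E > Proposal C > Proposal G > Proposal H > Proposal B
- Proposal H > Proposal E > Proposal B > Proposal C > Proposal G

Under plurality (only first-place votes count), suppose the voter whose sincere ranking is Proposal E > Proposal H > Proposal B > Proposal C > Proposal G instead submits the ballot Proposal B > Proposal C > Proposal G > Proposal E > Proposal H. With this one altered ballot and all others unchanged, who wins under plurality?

First-place totals with the altered ballot: Proposal B 2, Proposal E 1, Proposal G 0, Proposal C 1, Proposal H 1.
The switch changes the winner from Proposal E to Proposal B.

Proposal B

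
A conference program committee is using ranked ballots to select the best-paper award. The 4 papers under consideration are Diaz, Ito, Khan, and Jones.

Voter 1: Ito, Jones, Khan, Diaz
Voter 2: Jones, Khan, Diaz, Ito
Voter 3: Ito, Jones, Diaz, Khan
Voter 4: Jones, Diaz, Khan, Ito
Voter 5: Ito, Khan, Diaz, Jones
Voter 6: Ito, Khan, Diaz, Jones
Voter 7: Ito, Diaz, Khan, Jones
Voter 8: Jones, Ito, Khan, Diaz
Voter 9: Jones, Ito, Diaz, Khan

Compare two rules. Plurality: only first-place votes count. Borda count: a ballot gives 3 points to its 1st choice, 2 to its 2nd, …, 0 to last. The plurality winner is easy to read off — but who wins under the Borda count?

Ito

Plurality first-place counts: Diaz 0, Ito 5, Khan 0, Jones 4 → Ito.
Borda totals: Diaz 9, Ito 19, Khan 10, Jones 16 → Ito.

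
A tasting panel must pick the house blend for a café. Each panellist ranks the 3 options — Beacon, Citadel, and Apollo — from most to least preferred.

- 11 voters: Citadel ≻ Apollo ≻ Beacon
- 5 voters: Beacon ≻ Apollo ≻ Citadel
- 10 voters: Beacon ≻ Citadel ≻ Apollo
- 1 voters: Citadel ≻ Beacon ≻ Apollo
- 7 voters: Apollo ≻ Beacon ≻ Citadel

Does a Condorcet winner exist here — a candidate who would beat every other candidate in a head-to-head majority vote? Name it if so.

None — there is no Condorcet winner

Head-to-head results (34 voters total):
Beacon vs Citadel: Beacon wins 22–12.
Beacon vs Apollo: Apollo wins 18–16.
Citadel vs Apollo: Citadel wins 22–12.
No candidate beats all others: Beacon beats Citadel beats Apollo beats Beacon, a majority cycle.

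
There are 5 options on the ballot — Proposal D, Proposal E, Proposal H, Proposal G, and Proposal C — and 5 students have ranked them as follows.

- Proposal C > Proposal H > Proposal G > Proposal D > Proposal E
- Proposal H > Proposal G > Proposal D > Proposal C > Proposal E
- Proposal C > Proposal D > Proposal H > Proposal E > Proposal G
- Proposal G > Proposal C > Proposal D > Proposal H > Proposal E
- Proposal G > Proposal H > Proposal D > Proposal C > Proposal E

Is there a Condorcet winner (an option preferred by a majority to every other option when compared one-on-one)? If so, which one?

There is no Condorcet winner

Head-to-head results (5 voters total):
Proposal D vs Proposal E: Proposal D wins 5–0.
Proposal D vs Proposal H: Proposal H wins 3–2.
Proposal D vs Proposal G: Proposal G wins 4–1.
Proposal D vs Proposal C: Proposal C wins 3–2.
Proposal E vs Proposal H: Proposal H wins 5–0.
Proposal E vs Proposal G: Proposal G wins 4–1.
Proposal E vs Proposal C: Proposal C wins 5–0.
Proposal H vs Proposal G: Proposal H wins 3–2.
Proposal H vs Proposal C: Proposal C wins 3–2.
Proposal G vs Proposal C: Proposal G wins 3–2.
No candidate beats all others: Proposal H beats Proposal G beats Proposal C beats Proposal H, a majority cycle.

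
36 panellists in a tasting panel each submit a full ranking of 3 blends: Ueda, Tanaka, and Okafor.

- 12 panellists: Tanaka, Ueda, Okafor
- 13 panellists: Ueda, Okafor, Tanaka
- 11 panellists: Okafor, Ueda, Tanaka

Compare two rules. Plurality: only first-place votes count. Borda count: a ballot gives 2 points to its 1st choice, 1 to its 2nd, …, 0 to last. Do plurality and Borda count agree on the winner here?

Yes

Plurality first-place counts: Ueda 13, Tanaka 12, Okafor 11 → Ueda.
Borda totals: Ueda 49, Tanaka 24, Okafor 35 → Ueda.
The two rules agree on Ueda.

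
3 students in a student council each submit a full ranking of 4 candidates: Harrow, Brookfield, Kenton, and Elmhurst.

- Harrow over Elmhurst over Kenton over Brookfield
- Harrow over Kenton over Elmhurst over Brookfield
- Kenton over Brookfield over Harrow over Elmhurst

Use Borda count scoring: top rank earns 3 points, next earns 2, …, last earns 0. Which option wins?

Borda scores:
  Harrow: 3 + 3 + 1 = 7
  Brookfield: 0 + 0 + 2 = 2
  Kenton: 1 + 2 + 3 = 6
  Elmhurst: 2 + 1 + 0 = 3
Harrow has the highest total.

Harrow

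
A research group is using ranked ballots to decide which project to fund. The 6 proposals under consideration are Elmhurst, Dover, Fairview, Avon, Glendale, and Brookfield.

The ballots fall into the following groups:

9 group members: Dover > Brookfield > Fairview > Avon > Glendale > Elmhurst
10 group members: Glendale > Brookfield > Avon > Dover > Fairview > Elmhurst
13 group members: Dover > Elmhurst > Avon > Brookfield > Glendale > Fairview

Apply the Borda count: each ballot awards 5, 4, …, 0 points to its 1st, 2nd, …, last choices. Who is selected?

Dover

Borda scores:
  Elmhurst: 9·0 + 10·0 + 13·4 = 52
  Dover: 9·5 + 10·2 + 13·5 = 130
  Fairview: 9·3 + 10·1 + 13·0 = 37
  Avon: 9·2 + 10·3 + 13·3 = 87
  Glendale: 9·1 + 10·5 + 13·1 = 72
  Brookfield: 9·4 + 10·4 + 13·2 = 102
Dover has the highest total.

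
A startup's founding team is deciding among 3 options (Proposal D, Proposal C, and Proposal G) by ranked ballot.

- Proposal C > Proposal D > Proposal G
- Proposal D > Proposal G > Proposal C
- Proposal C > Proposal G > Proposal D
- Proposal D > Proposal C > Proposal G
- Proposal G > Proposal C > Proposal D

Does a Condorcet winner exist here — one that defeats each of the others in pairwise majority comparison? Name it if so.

Proposal C

Head-to-head results (5 voters total):
Proposal D vs Proposal C: Proposal C wins 3–2.
Proposal D vs Proposal G: Proposal D wins 3–2.
Proposal C vs Proposal G: Proposal C wins 3–2.
Proposal C beats each rival — Proposal D (3–2), Proposal G (3–2) — so Proposal C is the Condorcet winner.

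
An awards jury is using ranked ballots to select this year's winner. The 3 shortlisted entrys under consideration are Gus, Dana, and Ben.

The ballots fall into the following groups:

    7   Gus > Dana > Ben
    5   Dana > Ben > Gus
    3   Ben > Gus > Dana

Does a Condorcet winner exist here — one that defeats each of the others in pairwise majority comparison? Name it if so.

None — there is no Condorcet winner

Head-to-head results (15 voters total):
Gus vs Dana: Gus wins 10–5.
Gus vs Ben: Ben wins 8–7.
Dana vs Ben: Dana wins 12–3.
No candidate beats all others: Gus beats Dana beats Ben beats Gus, a majority cycle.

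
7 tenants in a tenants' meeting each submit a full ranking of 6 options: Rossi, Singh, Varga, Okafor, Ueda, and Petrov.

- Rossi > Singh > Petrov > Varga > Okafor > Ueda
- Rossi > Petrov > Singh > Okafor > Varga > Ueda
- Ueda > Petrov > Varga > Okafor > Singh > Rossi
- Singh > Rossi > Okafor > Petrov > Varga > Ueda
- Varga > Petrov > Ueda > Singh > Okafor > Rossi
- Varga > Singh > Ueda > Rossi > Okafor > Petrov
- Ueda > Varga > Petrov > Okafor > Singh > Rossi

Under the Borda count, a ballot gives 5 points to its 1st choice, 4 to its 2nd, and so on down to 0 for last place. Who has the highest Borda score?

Varga

Borda scores:
  Rossi: 5 + 5 + 0 + 4 + 0 + 2 + 0 = 16
  Singh: 4 + 3 + 1 + 5 + 2 + 4 + 1 = 20
  Varga: 2 + 1 + 3 + 1 + 5 + 5 + 4 = 21
  Okafor: 1 + 2 + 2 + 3 + 1 + 1 + 2 = 12
  Ueda: 0 + 0 + 5 + 0 + 3 + 3 + 5 = 16
  Petrov: 3 + 4 + 4 + 2 + 4 + 0 + 3 = 20
Varga has the highest total.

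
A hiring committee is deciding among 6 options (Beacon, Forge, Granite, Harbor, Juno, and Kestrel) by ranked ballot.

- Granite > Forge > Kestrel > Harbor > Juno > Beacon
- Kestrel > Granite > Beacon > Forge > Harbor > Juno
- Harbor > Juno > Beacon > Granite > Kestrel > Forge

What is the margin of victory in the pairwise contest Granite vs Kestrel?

1

Ballots ranking Granite above Kestrel: 2.
Ballots ranking Kestrel above Granite: 1.
Granite wins 2–1, a margin of 1.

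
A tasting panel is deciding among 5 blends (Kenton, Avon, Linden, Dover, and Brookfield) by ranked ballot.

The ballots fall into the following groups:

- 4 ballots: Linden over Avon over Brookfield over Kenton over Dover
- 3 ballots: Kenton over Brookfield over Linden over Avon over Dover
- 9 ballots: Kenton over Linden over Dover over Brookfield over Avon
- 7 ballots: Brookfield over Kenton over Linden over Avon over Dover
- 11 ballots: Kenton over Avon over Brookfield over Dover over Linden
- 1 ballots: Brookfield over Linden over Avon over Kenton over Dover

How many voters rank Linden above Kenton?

Ballots ranking Linden above Kenton: 4+1 = 5.
Ballots ranking Kenton above Linden: 3+9+7+11 = 30.
So 5 of 35 voters prefer Linden to Kenton.

5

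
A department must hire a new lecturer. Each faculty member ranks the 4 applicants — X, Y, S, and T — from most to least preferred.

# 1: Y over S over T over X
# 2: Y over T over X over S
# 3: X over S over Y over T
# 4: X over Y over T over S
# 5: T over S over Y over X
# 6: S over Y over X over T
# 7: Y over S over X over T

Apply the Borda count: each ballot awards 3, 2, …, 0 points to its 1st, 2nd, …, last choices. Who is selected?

Borda scores:
  X: 0 + 1 + 3 + 3 + 0 + 1 + 1 = 9
  Y: 3 + 3 + 1 + 2 + 1 + 2 + 3 = 15
  S: 2 + 0 + 2 + 0 + 2 + 3 + 2 = 11
  T: 1 + 2 + 0 + 1 + 3 + 0 + 0 = 7
Y has the highest total.

Y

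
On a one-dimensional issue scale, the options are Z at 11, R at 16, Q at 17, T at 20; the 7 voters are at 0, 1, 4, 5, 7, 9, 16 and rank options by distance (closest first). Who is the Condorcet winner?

With single-peaked preferences on a line, the Condorcet winner is the candidate closest to the median voter.
The median voter (position 5) is closest to Z at 11.
Check: Z vs Q — voters closer to Z: 6 of 7.

Z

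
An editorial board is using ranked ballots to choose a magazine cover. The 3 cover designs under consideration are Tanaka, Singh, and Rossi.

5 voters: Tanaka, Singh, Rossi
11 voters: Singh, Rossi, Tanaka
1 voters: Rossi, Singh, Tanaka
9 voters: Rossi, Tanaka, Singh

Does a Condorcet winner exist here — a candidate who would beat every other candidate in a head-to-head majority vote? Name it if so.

Head-to-head results (26 voters total):
Tanaka vs Singh: Tanaka wins 14–12.
Tanaka vs Rossi: Rossi wins 21–5.
Singh vs Rossi: Singh wins 16–10.
No candidate beats all others: Tanaka beats Singh beats Rossi beats Tanaka, a majority cycle.

There is no Condorcet winner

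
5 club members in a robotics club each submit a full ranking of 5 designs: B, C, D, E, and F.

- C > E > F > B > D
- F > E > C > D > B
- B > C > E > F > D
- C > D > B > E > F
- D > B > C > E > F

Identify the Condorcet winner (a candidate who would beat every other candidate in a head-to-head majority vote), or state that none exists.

Head-to-head results (5 voters total):
B vs C: C wins 3–2.
B vs D: D wins 3–2.
B vs E: B wins 3–2.
B vs F: B wins 3–2.
C vs D: C wins 4–1.
C vs E: C wins 4–1.
C vs F: C wins 4–1.
D vs E: E wins 3–2.
D vs F: F wins 3–2.
E vs F: E wins 4–1.
C beats each rival — B (3–2), D (4–1), E (4–1), F (4–1) — so C is the Condorcet winner.

C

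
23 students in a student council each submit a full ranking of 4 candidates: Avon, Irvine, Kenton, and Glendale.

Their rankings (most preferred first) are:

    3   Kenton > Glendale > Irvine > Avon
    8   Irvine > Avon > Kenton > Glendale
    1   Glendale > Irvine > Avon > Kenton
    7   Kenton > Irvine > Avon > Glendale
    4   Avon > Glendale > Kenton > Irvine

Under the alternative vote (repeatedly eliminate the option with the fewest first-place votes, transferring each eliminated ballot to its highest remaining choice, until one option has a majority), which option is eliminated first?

Round 1: Kenton 10, Irvine 8, Avon 4, Glendale 1. Glendale has the fewest and is eliminated.
Round 2: Kenton 10, Irvine 9, Avon 4. Avon has the fewest and is eliminated.
Round 3: Kenton 14, Irvine 9. Kenton has a majority.

Glendale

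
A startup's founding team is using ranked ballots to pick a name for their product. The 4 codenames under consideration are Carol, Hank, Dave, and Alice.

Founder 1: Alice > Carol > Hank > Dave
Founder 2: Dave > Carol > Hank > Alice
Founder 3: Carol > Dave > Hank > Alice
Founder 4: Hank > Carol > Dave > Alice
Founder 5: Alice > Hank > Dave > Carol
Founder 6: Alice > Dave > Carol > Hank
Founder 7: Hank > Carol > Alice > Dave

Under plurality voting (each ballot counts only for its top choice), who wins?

First-place vote totals:
  Carol: 1
  Hank: 2
  Dave: 1
  Alice: 3
Alice has the most first-place votes.

Alice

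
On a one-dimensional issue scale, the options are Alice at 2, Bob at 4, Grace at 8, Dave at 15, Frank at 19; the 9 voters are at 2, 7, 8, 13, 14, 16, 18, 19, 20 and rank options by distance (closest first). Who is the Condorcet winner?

Dave

With single-peaked preferences on a line, the Condorcet winner is the candidate closest to the median voter.
The median voter (position 14) is closest to Dave at 15.
Check: Dave vs Alice — voters closer to Dave: 6 of 9.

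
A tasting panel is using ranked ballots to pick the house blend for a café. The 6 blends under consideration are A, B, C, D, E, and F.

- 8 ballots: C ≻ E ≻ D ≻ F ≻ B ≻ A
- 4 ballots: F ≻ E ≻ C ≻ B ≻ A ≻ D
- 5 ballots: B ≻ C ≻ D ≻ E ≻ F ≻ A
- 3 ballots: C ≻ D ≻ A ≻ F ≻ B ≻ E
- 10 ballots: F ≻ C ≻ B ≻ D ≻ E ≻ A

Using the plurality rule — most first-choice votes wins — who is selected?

First-place vote totals:
  A: 0
  B: 5
  C: 11
  D: 0
  E: 0
  F: 14
F has the most first-place votes.

F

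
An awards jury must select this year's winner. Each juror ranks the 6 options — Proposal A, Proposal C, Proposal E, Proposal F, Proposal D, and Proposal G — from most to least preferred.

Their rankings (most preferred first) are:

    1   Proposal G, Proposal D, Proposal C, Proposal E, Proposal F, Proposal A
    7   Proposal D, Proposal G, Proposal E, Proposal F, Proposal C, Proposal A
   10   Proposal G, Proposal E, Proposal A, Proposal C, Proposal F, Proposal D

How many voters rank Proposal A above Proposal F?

10

Ballots ranking Proposal A above Proposal F: 10.
Ballots ranking Proposal F above Proposal A: 1+7 = 8.
So 10 of 18 voters prefer Proposal A to Proposal F.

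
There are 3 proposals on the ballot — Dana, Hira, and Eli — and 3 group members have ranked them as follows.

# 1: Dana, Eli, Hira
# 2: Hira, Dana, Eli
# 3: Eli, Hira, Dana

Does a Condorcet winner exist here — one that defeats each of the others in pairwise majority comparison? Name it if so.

Head-to-head results (3 voters total):
Dana vs Hira: Hira wins 2–1.
Dana vs Eli: Dana wins 2–1.
Hira vs Eli: Eli wins 2–1.
No candidate beats all others: Dana beats Eli beats Hira beats Dana, a majority cycle.

There is no Condorcet winner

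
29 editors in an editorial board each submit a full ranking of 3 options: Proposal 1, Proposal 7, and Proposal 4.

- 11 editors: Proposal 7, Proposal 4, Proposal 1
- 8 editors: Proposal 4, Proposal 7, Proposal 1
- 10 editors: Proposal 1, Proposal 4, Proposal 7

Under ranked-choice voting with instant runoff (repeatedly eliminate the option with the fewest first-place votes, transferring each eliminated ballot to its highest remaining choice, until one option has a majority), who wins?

Proposal 7

Round 1: Proposal 7 11, Proposal 1 10, Proposal 4 8. Proposal 4 has the fewest and is eliminated.
Round 2: Proposal 7 19, Proposal 1 10. Proposal 7 has a majority.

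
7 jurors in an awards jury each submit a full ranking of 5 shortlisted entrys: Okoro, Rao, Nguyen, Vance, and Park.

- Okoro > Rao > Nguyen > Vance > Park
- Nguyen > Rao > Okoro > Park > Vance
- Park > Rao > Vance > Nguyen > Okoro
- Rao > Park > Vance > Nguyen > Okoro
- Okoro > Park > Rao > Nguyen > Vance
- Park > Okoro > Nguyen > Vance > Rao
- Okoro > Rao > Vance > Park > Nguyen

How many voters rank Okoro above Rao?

Ballots ranking Okoro above Rao: 4.
Ballots ranking Rao above Okoro: 3.
So 4 of 7 voters prefer Okoro to Rao.

4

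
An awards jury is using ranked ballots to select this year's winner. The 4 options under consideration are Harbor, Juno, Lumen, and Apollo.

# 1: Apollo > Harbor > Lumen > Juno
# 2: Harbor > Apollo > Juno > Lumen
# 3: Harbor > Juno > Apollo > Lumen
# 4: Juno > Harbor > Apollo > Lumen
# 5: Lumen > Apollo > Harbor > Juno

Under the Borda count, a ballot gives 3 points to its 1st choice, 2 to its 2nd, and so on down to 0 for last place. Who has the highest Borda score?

Harbor

Borda scores:
  Harbor: 2 + 3 + 3 + 2 + 1 = 11
  Juno: 0 + 1 + 2 + 3 + 0 = 6
  Lumen: 1 + 0 + 0 + 0 + 3 = 4
  Apollo: 3 + 2 + 1 + 1 + 2 = 9
Harbor has the highest total.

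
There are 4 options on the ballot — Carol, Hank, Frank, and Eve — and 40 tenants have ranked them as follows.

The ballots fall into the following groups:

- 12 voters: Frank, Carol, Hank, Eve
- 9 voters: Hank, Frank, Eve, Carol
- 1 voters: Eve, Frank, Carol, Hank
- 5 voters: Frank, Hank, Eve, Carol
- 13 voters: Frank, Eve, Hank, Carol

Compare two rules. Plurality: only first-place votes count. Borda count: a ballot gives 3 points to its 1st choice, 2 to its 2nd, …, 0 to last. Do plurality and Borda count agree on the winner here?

Yes

Plurality first-place counts: Carol 0, Hank 9, Frank 30, Eve 1 → Frank.
Borda totals: Carol 25, Hank 62, Frank 110, Eve 43 → Frank.
The two rules agree on Frank.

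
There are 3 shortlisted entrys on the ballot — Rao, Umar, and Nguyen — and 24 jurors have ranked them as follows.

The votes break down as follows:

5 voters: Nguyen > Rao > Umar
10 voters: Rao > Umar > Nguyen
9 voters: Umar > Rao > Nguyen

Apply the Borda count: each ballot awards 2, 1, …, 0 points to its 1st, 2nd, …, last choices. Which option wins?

Rao

Borda scores:
  Rao: 5·1 + 10·2 + 9·1 = 34
  Umar: 5·0 + 10·1 + 9·2 = 28
  Nguyen: 5·2 + 10·0 + 9·0 = 10
Rao has the highest total.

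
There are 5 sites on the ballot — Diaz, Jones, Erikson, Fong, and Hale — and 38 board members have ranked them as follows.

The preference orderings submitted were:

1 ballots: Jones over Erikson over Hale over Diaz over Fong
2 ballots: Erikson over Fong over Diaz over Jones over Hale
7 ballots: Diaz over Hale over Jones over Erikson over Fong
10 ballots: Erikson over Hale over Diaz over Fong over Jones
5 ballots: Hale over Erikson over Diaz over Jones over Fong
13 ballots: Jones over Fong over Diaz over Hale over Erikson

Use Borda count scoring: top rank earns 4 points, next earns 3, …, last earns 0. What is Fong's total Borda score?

Borda scores:
  Diaz: 1 + 2·2 + 7·4 + 10·2 + 5·2 + 13·2 = 89
  Jones: 4 + 2·1 + 7·2 + 10·0 + 5·1 + 13·4 = 77
  Erikson: 3 + 2·4 + 7·1 + 10·4 + 5·3 + 13·0 = 73
  Fong: 0 + 2·3 + 7·0 + 10·1 + 5·0 + 13·3 = 55
  Hale: 2 + 2·0 + 7·3 + 10·3 + 5·4 + 13·1 = 86

55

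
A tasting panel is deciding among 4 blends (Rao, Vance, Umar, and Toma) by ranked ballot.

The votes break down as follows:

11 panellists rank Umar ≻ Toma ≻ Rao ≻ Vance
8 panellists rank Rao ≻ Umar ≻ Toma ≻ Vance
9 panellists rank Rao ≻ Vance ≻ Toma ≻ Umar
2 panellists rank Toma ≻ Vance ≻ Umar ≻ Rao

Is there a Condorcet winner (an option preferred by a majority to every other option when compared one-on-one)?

Yes

Head-to-head results (30 voters total):
Rao vs Vance: Rao wins 28–2.
Rao vs Umar: Rao wins 17–13.
Rao vs Toma: Rao wins 17–13.
Vance vs Umar: Umar wins 19–11.
Vance vs Toma: Toma wins 21–9.
Umar vs Toma: Umar wins 19–11.
Rao beats each rival — Vance (28–2), Umar (17–13), Toma (17–13) — so Rao is the Condorcet winner.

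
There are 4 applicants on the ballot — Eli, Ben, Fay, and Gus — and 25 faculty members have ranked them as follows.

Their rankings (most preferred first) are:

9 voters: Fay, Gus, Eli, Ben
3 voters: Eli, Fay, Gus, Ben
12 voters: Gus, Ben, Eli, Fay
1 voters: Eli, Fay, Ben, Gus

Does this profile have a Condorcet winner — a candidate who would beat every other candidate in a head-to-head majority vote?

Head-to-head results (25 voters total):
Eli vs Ben: Eli wins 13–12.
Eli vs Fay: Eli wins 16–9.
Eli vs Gus: Gus wins 21–4.
Ben vs Fay: Fay wins 13–12.
Ben vs Gus: Gus wins 24–1.
Fay vs Gus: Fay wins 13–12.
No candidate beats all others: Eli beats Fay beats Gus beats Eli, a majority cycle.

No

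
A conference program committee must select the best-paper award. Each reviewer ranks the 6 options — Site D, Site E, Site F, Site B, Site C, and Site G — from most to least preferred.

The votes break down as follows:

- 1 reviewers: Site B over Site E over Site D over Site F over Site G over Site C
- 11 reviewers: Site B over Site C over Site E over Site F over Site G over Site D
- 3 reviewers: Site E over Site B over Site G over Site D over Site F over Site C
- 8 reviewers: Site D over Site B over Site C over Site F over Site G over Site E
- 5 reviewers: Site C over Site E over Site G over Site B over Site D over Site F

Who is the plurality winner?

First-place vote totals:
  Site D: 8
  Site E: 3
  Site F: 0
  Site B: 12
  Site C: 5
  Site G: 0
Site B has the most first-place votes.

Site B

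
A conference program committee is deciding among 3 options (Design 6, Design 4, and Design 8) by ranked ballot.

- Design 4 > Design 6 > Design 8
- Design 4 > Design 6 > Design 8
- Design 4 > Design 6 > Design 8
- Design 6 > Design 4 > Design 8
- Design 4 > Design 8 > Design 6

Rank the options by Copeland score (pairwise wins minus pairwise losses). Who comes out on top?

Design 4

Pairwise results:
  Design 6 vs Design 4: Design 4 wins 4–1.
  Design 6 vs Design 8: Design 6 wins 4–1.
  Design 4 vs Design 8: Design 4 wins 5–0.
Copeland scores (wins − losses):
  Design 6: 1 − 1 = 0
  Design 4: 2 − 0 = 2
  Design 8: 0 − 2 = -2
Design 4 has the best Copeland score.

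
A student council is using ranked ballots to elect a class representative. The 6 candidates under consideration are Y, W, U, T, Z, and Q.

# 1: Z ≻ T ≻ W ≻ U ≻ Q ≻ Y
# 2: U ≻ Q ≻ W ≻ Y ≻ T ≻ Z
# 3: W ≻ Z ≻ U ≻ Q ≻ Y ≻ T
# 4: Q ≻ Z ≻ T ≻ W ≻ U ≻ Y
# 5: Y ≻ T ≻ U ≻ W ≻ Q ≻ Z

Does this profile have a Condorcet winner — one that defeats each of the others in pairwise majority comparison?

Head-to-head results (5 voters total):
Y vs W: W wins 4–1.
Y vs U: U wins 4–1.
Y vs T: Y wins 3–2.
Y vs Z: Z wins 3–2.
Y vs Q: Q wins 4–1.
W vs U: W wins 3–2.
W vs T: T wins 3–2.
W vs Z: W wins 3–2.
W vs Q: W wins 3–2.
U vs T: T wins 3–2.
U vs Z: Z wins 3–2.
U vs Q: U wins 4–1.
T vs Z: Z wins 3–2.
T vs Q: Q wins 3–2.
Z vs Q: Q wins 3–2.
No candidate beats all others: Y beats T beats W beats Y, a majority cycle.

No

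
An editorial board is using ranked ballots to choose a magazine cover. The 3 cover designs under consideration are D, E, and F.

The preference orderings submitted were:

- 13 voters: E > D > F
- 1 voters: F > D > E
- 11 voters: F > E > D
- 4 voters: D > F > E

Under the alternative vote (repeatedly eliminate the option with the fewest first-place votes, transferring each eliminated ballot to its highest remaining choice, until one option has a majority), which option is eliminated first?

D

Round 1: E 13, F 12, D 4. D has the fewest and is eliminated.
Round 2: F 16, E 13. F has a majority.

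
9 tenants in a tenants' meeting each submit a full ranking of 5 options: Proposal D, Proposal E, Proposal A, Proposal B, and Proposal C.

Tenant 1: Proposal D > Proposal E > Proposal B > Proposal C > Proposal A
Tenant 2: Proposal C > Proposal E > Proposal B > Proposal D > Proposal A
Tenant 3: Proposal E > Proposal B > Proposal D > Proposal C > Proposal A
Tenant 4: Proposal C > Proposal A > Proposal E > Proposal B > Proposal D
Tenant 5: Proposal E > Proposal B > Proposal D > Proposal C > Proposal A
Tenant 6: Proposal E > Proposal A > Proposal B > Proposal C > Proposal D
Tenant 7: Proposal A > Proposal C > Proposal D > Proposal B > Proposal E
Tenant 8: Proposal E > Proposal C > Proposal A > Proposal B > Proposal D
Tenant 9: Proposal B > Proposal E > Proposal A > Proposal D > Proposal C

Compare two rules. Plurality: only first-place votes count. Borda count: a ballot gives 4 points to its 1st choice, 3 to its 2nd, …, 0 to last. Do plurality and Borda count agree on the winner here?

Plurality first-place counts: Proposal D 1, Proposal E 4, Proposal A 1, Proposal B 1, Proposal C 2 → Proposal E.
Borda totals: Proposal D 12, Proposal E 27, Proposal A 14, Proposal B 19, Proposal C 18 → Proposal E.
The two rules agree on Proposal E.

Yes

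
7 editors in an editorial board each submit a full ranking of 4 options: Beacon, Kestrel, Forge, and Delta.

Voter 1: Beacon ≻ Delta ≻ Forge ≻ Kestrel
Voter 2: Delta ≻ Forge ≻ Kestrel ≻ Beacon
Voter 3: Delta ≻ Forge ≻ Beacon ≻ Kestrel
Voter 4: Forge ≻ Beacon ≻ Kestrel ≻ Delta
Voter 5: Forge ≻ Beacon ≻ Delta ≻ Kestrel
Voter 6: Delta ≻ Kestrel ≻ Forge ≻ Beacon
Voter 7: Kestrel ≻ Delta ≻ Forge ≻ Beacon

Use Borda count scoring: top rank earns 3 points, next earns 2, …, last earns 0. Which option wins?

Delta

Borda scores:
  Beacon: 3 + 0 + 1 + 2 + 2 + 0 + 0 = 8
  Kestrel: 0 + 1 + 0 + 1 + 0 + 2 + 3 = 7
  Forge: 1 + 2 + 2 + 3 + 3 + 1 + 1 = 13
  Delta: 2 + 3 + 3 + 0 + 1 + 3 + 2 = 14
Delta has the highest total.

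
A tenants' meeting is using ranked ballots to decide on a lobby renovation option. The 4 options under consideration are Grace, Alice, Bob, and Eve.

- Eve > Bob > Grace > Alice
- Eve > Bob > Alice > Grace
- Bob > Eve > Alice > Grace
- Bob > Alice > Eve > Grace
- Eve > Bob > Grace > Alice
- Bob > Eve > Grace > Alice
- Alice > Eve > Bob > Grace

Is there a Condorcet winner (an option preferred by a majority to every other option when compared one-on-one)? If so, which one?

Head-to-head results (7 voters total):
Grace vs Alice: Alice wins 4–3.
Grace vs Bob: Bob wins 7–0.
Grace vs Eve: Eve wins 7–0.
Alice vs Bob: Bob wins 6–1.
Alice vs Eve: Eve wins 5–2.
Bob vs Eve: Eve wins 4–3.
Eve beats each rival — Grace (7–0), Alice (5–2), Bob (4–3) — so Eve is the Condorcet winner.

Eve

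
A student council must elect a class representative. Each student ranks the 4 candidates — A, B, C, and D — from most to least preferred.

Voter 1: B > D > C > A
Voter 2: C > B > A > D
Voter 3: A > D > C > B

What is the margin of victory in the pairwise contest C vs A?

1

Ballots ranking C above A: 2.
Ballots ranking A above C: 1.
C wins 2–1, a margin of 1.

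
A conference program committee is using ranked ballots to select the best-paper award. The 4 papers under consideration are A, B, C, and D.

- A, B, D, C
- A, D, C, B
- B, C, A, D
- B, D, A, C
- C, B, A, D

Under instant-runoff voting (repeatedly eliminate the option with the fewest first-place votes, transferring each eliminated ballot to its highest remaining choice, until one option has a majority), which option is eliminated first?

Round 1: A 2, B 2, C 1, D 0. D has the fewest and is eliminated.
Round 2: A 2, B 2, C 1. C has the fewest and is eliminated.
Round 3: B 3, A 2. B has a majority.

D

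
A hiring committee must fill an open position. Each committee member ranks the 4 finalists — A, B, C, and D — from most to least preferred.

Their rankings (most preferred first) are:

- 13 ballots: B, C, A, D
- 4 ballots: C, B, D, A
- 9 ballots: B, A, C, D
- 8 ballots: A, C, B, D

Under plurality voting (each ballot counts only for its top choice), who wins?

First-place vote totals:
  A: 8
  B: 22
  C: 4
  D: 0
B has the most first-place votes.

B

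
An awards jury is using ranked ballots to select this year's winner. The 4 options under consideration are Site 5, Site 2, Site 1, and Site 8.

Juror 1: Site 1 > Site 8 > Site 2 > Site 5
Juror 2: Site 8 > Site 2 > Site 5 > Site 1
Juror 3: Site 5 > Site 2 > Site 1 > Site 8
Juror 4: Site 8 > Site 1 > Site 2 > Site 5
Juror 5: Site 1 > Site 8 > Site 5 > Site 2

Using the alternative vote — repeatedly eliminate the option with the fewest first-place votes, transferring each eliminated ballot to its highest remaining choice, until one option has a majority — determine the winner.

Round 1: Site 1 2, Site 8 2, Site 5 1, Site 2 0. Site 2 has the fewest and is eliminated.
Round 2: Site 1 2, Site 8 2, Site 5 1. Site 5 has the fewest and is eliminated.
Round 3: Site 1 3, Site 8 2. Site 1 has a majority.

Site 1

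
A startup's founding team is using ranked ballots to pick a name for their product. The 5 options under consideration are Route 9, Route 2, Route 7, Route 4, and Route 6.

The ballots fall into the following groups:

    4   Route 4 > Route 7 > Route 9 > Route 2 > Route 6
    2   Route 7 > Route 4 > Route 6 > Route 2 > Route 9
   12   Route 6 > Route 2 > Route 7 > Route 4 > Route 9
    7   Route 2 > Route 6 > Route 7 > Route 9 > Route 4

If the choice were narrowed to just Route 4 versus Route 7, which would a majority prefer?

Route 7

Ballots ranking Route 4 above Route 7: 4.
Ballots ranking Route 7 above Route 4: 2+12+7 = 21.
Route 7 wins the head-to-head, 21–4.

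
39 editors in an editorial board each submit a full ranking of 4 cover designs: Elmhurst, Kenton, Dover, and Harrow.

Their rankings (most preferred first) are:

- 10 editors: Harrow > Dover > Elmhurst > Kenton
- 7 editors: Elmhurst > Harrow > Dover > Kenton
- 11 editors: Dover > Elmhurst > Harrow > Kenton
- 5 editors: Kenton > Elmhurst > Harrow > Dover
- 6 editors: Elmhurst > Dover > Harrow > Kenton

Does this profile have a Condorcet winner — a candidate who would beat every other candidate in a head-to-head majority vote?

Head-to-head results (39 voters total):
Elmhurst vs Kenton: Elmhurst wins 34–5.
Elmhurst vs Dover: Dover wins 21–18.
Elmhurst vs Harrow: Elmhurst wins 29–10.
Kenton vs Dover: Dover wins 34–5.
Kenton vs Harrow: Harrow wins 34–5.
Dover vs Harrow: Harrow wins 22–17.
No candidate beats all others: Elmhurst beats Harrow beats Dover beats Elmhurst, a majority cycle.

No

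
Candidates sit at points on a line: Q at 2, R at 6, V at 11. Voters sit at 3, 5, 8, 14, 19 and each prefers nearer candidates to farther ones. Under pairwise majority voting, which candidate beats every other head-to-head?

With single-peaked preferences on a line, the Condorcet winner is the candidate closest to the median voter.
The median voter (position 8) is closest to R at 6.
Check: R vs V — voters closer to R: 3 of 5.

R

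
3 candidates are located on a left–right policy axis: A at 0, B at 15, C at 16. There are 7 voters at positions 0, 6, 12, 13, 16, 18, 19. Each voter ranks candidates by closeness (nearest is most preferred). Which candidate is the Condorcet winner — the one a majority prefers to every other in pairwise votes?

B

With single-peaked preferences on a line, the Condorcet winner is the candidate closest to the median voter.
The median voter (position 13) is closest to B at 15.
Check: B vs C — voters closer to B: 4 of 7.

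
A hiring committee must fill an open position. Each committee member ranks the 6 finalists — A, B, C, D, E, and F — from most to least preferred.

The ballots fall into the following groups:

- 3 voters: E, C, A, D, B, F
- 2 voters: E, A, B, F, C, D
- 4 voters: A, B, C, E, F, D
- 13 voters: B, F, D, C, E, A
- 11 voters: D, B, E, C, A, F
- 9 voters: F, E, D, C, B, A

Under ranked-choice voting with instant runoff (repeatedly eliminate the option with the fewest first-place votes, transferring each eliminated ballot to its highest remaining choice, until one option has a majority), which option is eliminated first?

C

Round 1: B 13, D 11, F 9, E 5, A 4, C 0. C has the fewest and is eliminated.
Round 2: B 13, D 11, F 9, E 5, A 4. A has the fewest and is eliminated.
Round 3: B 17, D 11, F 9, E 5. E has the fewest and is eliminated.
Round 4: B 19, D 14, F 9. F has the fewest and is eliminated.
Round 5: D 23, B 19. D has a majority.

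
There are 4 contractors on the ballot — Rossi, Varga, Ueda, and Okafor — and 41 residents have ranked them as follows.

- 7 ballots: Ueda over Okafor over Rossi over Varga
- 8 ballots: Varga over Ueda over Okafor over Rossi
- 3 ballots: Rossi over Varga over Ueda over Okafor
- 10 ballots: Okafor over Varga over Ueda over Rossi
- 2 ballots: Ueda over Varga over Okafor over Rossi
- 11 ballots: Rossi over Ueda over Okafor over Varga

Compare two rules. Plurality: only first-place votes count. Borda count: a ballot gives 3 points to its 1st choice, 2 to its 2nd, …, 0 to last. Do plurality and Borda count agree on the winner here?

No

Plurality first-place counts: Rossi 14, Varga 8, Ueda 9, Okafor 10 → Rossi.
Borda totals: Rossi 49, Varga 54, Ueda 78, Okafor 65 → Ueda.
The two rules disagree: plurality picks Rossi, Borda picks Ueda.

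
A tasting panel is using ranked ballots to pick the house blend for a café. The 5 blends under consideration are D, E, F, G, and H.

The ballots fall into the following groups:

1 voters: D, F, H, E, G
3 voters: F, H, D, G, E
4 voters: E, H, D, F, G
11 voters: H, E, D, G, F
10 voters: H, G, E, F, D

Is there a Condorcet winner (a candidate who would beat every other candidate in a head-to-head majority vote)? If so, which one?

H

Head-to-head results (29 voters total):
D vs E: E wins 25–4.
D vs F: D wins 16–13.
D vs G: D wins 19–10.
D vs H: H wins 28–1.
E vs F: E wins 25–4.
E vs G: E wins 16–13.
E vs H: H wins 25–4.
F vs G: G wins 21–8.
F vs H: H wins 25–4.
G vs H: H wins 29–0.
H beats each rival — D (28–1), E (25–4), F (25–4), G (29–0) — so H is the Condorcet winner.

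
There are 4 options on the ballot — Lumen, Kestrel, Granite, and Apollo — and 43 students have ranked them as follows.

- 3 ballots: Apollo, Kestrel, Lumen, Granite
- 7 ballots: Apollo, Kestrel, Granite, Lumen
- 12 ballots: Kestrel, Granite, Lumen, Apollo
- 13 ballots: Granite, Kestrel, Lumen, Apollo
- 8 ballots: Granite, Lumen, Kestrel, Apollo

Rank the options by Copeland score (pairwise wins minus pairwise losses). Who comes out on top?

Kestrel

Pairwise results:
  Lumen vs Kestrel: Kestrel wins 35–8.
  Lumen vs Granite: Granite wins 40–3.
  Lumen vs Apollo: Lumen wins 33–10.
  Kestrel vs Granite: Kestrel wins 22–21.
  Kestrel vs Apollo: Kestrel wins 33–10.
  Granite vs Apollo: Granite wins 33–10.
Copeland scores (wins − losses):
  Lumen: 1 − 2 = -1
  Kestrel: 3 − 0 = 3
  Granite: 2 − 1 = 1
  Apollo: 0 − 3 = -3
Kestrel has the best Copeland score.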